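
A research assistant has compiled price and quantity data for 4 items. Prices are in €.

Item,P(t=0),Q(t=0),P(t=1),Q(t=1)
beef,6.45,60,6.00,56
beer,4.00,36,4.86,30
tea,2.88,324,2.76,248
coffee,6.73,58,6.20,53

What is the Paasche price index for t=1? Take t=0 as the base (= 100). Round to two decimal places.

Paasche price index uses current-period quantities as weights.
ΣP(t=1)·Q(t=1) = 6.00×56 + 4.86×30 + 2.76×248 + 6.20×53 = 336 + 145.8 + 684.48 + 328.6 = 1494.88
ΣP(t=0)·Q(t=1) = 6.45×56 + 4.00×30 + 2.88×248 + 6.73×53 = 361.2 + 120 + 714.24 + 356.69 = 1552.13
Index = 1494.88 / 1552.13 × 100 = 96.3115

96.31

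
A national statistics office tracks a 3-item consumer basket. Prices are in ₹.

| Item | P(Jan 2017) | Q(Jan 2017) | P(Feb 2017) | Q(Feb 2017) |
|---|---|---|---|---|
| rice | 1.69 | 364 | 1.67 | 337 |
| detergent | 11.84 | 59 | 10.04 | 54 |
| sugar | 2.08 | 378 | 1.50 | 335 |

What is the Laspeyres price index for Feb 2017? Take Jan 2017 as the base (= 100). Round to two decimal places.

84.16

Laspeyres price index uses base-period quantities as weights.
ΣP(Feb 2017)·Q(Jan 2017) = 1.67×364 + 10.04×59 + 1.50×378 = 607.88 + 592.36 + 567 = 1767.24
ΣP(Jan 2017)·Q(Jan 2017) = 1.69×364 + 11.84×59 + 2.08×378 = 615.16 + 698.56 + 786.24 = 2099.96
Index = 1767.24 / 2099.96 × 100 = 84.1559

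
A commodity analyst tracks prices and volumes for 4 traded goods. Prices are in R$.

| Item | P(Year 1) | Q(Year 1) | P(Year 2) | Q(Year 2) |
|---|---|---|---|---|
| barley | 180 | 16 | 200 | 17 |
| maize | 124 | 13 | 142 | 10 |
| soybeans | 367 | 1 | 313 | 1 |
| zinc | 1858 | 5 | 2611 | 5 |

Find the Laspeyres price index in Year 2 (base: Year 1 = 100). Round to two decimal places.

Laspeyres price index uses base-period quantities as weights.
ΣP(Year 2)·Q(Year 1) = 200×16 + 142×13 + 313×1 + 2611×5 = 3200 + 1846 + 313 + 13055 = 18414
ΣP(Year 1)·Q(Year 1) = 180×16 + 124×13 + 367×1 + 1858×5 = 2880 + 1612 + 367 + 9290 = 14149
Index = 18414 / 14149 × 100 = 130.1435

130.14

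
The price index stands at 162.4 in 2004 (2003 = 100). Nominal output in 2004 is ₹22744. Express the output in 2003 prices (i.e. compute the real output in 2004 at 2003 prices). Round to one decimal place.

Real = Nominal ÷ (Index/100) = 22744 ÷ (162.4/100)
     = 22744 ÷ 1.624 = 14004.9261

14004.9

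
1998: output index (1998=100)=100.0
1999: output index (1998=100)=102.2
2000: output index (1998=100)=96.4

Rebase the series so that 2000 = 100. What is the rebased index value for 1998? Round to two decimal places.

103.73

Rebased(1998) = 100.0 / 96.4 × 100 = 103.7344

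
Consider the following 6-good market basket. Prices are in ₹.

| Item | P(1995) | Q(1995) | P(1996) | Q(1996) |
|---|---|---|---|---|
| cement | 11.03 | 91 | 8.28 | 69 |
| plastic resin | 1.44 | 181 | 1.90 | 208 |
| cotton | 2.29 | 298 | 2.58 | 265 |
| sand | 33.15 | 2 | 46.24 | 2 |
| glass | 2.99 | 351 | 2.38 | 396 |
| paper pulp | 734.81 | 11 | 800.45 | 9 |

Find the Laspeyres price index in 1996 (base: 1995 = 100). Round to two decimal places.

104.07

Laspeyres price index uses base-period quantities as weights.
ΣP(1996)·Q(1995) = 8.28×91 + 1.90×181 + 2.58×298 + 46.24×2 + 2.38×351 + 800.45×11 = 753.48 + 343.9 + 768.84 + 92.48 + 835.38 + 8804.95 = 11599.03
ΣP(1995)·Q(1995) = 11.03×91 + 1.44×181 + 2.29×298 + 33.15×2 + 2.99×351 + 734.81×11 = 1003.73 + 260.64 + 682.42 + 66.3 + 1049.49 + 8082.91 = 11145.49
Index = 11599.03 / 11145.49 × 100 = 104.0693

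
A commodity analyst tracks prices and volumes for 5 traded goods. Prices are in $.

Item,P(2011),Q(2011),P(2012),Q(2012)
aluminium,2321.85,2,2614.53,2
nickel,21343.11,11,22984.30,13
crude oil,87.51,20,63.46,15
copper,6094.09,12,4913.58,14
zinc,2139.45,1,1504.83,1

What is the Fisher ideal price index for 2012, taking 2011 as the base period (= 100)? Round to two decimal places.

Laspeyres component (base-period weights):
ΣP(2012)Q(2011) = 2614.53×2 + 22984.30×11 + 63.46×20 + 4913.58×12 + 1504.83×1 = 5229.06 + 252827.3 + 1269.2 + 58962.96 + 1504.83 = 319793.35
ΣP(2011)Q(2011) = 2321.85×2 + 21343.11×11 + 87.51×20 + 6094.09×12 + 2139.45×1 = 4643.7 + 234774.21 + 1750.2 + 73129.08 + 2139.45 = 316436.64
L = 319793.35 / 316436.64 × 100 = 101.0608
Paasche component (current-period weights):
ΣP(2012)Q(2012) = 2614.53×2 + 22984.30×13 + 63.46×15 + 4913.58×14 + 1504.83×1 = 5229.06 + 298795.9 + 951.9 + 68790.12 + 1504.83 = 375271.81
ΣP(2011)Q(2012) = 2321.85×2 + 21343.11×13 + 87.51×15 + 6094.09×14 + 2139.45×1 = 4643.7 + 277460.43 + 1312.65 + 85317.26 + 2139.45 = 370873.49
P = 375271.81 / 370873.49 × 100 = 101.1859
Fisher = √(L × P) = √(101.0608 × 101.1859) = 101.1233

101.12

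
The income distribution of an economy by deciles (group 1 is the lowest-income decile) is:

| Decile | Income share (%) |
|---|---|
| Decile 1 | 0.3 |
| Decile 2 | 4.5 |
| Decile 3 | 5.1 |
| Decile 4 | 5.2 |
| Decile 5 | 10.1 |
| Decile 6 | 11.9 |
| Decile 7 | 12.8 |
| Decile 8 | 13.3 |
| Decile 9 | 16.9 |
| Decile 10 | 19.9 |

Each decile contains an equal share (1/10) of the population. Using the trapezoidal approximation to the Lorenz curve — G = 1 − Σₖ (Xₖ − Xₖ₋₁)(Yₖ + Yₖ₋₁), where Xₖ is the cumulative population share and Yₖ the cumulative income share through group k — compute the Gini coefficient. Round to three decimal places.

Cumulative income shares Yₖ: 0.0030, 0.0480, 0.0990, 0.1510, 0.2520, 0.3710, 0.4990, 0.6320, 0.8010, 1.0000
Σ (Xₖ−Xₖ₋₁)(Yₖ+Yₖ₋₁) = (1/10)(0.0030+0.0000) + (1/10)(0.0480+0.0030) + (1/10)(0.0990+0.0480) + (1/10)(0.1510+0.0990) + (1/10)(0.2520+0.1510) + (1/10)(0.3710+0.2520) + (1/10)(0.4990+0.3710) + (1/10)(0.6320+0.4990) + (1/10)(0.8010+0.6320) + (1/10)(1.0000+0.8010)
  = 0.0003 + 0.0051 + 0.0147 + 0.0250 + 0.0403 + 0.0623 + 0.0870 + 0.1131 + 0.1433 + 0.1801 = 0.6712
G = 1 − 0.6712 = 0.3288

0.329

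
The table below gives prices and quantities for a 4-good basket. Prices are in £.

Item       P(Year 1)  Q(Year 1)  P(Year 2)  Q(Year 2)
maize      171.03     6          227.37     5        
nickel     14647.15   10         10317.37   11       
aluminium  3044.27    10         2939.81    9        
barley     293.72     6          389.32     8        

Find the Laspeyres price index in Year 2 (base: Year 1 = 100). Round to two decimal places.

Laspeyres price index uses base-period quantities as weights.
ΣP(Year 2)·Q(Year 1) = 227.37×6 + 10317.37×10 + 2939.81×10 + 389.32×6 = 1364.22 + 103173.7 + 29398.1 + 2335.92 = 136271.94
ΣP(Year 1)·Q(Year 1) = 171.03×6 + 14647.15×10 + 3044.27×10 + 293.72×6 = 1026.18 + 146471.5 + 30442.7 + 1762.32 = 179702.7
Index = 136271.94 / 179702.7 × 100 = 75.8319

75.83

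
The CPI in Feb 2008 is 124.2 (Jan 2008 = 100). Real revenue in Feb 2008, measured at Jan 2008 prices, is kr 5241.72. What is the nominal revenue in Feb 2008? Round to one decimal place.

Nominal = Real × (Index/100) = 5241.72 × (124.2/100)
        = 5241.72 × 1.242 = 6510.2162

6510.2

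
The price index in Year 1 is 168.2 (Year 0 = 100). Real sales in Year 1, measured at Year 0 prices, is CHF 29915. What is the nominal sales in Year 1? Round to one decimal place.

50317.0

Nominal = Real × (Index/100) = 29915 × (168.2/100)
        = 29915 × 1.682 = 50317.0300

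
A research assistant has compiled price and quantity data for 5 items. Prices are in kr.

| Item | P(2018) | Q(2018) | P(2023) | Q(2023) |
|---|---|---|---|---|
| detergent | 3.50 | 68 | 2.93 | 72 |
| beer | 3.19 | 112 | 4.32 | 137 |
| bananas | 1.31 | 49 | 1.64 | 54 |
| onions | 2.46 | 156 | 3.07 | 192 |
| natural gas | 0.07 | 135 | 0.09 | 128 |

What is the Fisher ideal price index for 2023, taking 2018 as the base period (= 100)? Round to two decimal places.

Laspeyres component (base-period weights):
ΣP(2023)Q(2018) = 2.93×68 + 4.32×112 + 1.64×49 + 3.07×156 + 0.09×135 = 199.24 + 483.84 + 80.36 + 478.92 + 12.15 = 1254.51
ΣP(2018)Q(2018) = 3.50×68 + 3.19×112 + 1.31×49 + 2.46×156 + 0.07×135 = 238 + 357.28 + 64.19 + 383.76 + 9.45 = 1052.68
L = 1254.51 / 1052.68 × 100 = 119.1730
Paasche component (current-period weights):
ΣP(2023)Q(2023) = 2.93×72 + 4.32×137 + 1.64×54 + 3.07×192 + 0.09×128 = 210.96 + 591.84 + 88.56 + 589.44 + 11.52 = 1492.32
ΣP(2018)Q(2023) = 3.50×72 + 3.19×137 + 1.31×54 + 2.46×192 + 0.07×128 = 252 + 437.03 + 70.74 + 472.32 + 8.96 = 1241.05
P = 1492.32 / 1241.05 × 100 = 120.2466
Fisher = √(L × P) = √(119.1730 × 120.2466) = 119.7086

119.71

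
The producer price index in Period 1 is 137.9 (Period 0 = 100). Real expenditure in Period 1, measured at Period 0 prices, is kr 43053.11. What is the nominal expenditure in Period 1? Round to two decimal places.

Nominal = Real × (Index/100) = 43053.11 × (137.9/100)
        = 43053.11 × 1.379 = 59370.2387

59370.24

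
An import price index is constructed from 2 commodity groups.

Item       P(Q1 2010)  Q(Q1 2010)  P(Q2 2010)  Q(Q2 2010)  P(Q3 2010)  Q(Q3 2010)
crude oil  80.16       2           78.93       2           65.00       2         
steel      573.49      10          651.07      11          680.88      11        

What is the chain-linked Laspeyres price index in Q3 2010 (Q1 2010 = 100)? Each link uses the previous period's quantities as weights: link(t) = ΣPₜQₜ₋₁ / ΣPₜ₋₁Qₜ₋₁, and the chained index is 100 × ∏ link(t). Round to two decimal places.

Link Q1 2010→Q2 2010:
ΣP(Q2 2010)Q(Q1 2010) = 78.93×2 + 651.07×10 = 157.86 + 6510.7 = 6668.56
ΣP(Q1 2010)Q(Q1 2010) = 80.16×2 + 573.49×10 = 160.32 + 5734.9 = 5895.22
link = 6668.56/5895.22 = 1.131181
Link Q2 2010→Q3 2010:
ΣP(Q3 2010)Q(Q2 2010) = 65.00×2 + 680.88×11 = 130 + 7489.68 = 7619.68
ΣP(Q2 2010)Q(Q2 2010) = 78.93×2 + 651.07×11 = 157.86 + 7161.77 = 7319.63
link = 7619.68/7319.63 = 1.040993
Chained index = 100 × 1.131181 × 1.040993 = 117.7551

117.76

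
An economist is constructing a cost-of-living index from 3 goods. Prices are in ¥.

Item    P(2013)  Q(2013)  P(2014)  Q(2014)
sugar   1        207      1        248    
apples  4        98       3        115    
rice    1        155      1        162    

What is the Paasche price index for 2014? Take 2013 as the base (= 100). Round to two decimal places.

Paasche price index uses current-period quantities as weights.
ΣP(2014)·Q(2014) = 1×248 + 3×115 + 1×162 = 248 + 345 + 162 = 755
ΣP(2013)·Q(2014) = 1×248 + 4×115 + 1×162 = 248 + 460 + 162 = 870
Index = 755 / 870 × 100 = 86.7816

86.78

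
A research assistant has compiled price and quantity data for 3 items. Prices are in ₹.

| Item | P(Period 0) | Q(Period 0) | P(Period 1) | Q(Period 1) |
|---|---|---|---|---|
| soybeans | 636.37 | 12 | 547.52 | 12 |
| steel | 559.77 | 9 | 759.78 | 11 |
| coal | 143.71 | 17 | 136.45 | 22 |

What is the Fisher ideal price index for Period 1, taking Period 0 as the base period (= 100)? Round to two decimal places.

Laspeyres component (base-period weights):
ΣP(Period 1)Q(Period 0) = 547.52×12 + 759.78×9 + 136.45×17 = 6570.24 + 6838.02 + 2319.65 = 15727.91
ΣP(Period 0)Q(Period 0) = 636.37×12 + 559.77×9 + 143.71×17 = 7636.44 + 5037.93 + 2443.07 = 15117.44
L = 15727.91 / 15117.44 × 100 = 104.0382
Paasche component (current-period weights):
ΣP(Period 1)Q(Period 1) = 547.52×12 + 759.78×11 + 136.45×22 = 6570.24 + 8357.58 + 3001.9 = 17929.72
ΣP(Period 0)Q(Period 1) = 636.37×12 + 559.77×11 + 143.71×22 = 7636.44 + 6157.47 + 3161.62 = 16955.53
P = 17929.72 / 16955.53 × 100 = 105.7456
Fisher = √(L × P) = √(104.0382 × 105.7456) = 104.8884

104.89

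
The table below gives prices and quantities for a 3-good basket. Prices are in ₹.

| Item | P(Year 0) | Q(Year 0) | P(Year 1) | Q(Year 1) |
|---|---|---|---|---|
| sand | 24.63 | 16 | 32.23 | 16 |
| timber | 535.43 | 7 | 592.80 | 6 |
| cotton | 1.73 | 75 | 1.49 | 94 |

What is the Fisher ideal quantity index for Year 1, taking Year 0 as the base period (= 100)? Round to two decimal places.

88.21

Laspeyres component (base-period weights):
ΣP(Year 0)Q(Year 1) = 24.63×16 + 535.43×6 + 1.73×94 = 394.08 + 3212.58 + 162.62 = 3769.28
ΣP(Year 0)Q(Year 0) = 24.63×16 + 535.43×7 + 1.73×75 = 394.08 + 3748.01 + 129.75 = 4271.84
L = 3769.28 / 4271.84 × 100 = 88.2355
Paasche component (current-period weights):
ΣP(Year 1)Q(Year 1) = 32.23×16 + 592.80×6 + 1.49×94 = 515.68 + 3556.8 + 140.06 = 4212.54
ΣP(Year 1)Q(Year 0) = 32.23×16 + 592.80×7 + 1.49×75 = 515.68 + 4149.6 + 111.75 = 4777.03
P = 4212.54 / 4777.03 × 100 = 88.1832
Fisher = √(L × P) = √(88.2355 × 88.1832) = 88.2094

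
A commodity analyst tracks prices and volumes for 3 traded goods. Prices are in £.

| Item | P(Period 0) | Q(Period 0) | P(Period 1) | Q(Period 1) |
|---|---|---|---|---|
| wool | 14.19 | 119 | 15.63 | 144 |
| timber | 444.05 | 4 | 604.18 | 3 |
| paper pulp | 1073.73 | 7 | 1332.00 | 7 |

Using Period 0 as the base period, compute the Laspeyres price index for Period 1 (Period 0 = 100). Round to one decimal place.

123.9

Laspeyres price index uses base-period quantities as weights.
ΣP(Period 1)·Q(Period 0) = 15.63×119 + 604.18×4 + 1332.00×7 = 1859.97 + 2416.72 + 9324 = 13600.69
ΣP(Period 0)·Q(Period 0) = 14.19×119 + 444.05×4 + 1073.73×7 = 1688.61 + 1776.2 + 7516.11 = 10980.92
Index = 13600.69 / 10980.92 × 100 = 123.8575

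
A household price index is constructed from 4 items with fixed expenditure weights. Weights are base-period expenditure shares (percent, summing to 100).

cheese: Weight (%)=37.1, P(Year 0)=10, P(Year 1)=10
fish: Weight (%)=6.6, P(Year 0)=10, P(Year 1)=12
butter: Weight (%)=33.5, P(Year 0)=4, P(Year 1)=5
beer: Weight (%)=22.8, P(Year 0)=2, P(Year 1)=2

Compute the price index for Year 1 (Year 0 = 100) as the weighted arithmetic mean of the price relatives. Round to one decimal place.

109.7

cheese: 37.1 × (10/10) = 37.1 × 1.000000 = 37.1000
fish: 6.6 × (12/10) = 6.6 × 1.200000 = 7.9200
butter: 33.5 × (5/4) = 33.5 × 1.250000 = 41.8750
beer: 22.8 × (2/2) = 22.8 × 1.000000 = 22.8000
Index = Σ wᵢ·(p₁ᵢ/p₀ᵢ) = 37.1000 + 7.9200 + 41.8750 + 22.8000 = 109.6950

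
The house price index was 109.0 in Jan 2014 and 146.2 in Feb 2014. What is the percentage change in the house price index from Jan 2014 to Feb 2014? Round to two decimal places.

Change = (146.2 − 109.0) / 109.0 × 100
       = 37.2 / 109.0 × 100 = 34.1284%

34.13%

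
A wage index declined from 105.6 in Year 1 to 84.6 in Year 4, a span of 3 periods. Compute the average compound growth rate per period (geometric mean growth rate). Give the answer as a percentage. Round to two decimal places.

Growth factor = (84.6/105.6)^(1/3) = (0.801136)^(1/3) = 0.928757
Growth rate = 0.928757 − 1 = -0.071243 = -7.1243%

-7.12%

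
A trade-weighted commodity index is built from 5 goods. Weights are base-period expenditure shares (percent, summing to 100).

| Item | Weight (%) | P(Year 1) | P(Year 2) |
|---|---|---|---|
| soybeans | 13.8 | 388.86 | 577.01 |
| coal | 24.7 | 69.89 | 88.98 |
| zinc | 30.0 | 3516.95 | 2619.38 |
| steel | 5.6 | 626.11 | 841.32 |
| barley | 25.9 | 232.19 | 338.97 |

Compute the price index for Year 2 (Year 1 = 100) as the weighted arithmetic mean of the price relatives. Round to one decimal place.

soybeans: 13.8 × (577.01/388.86) = 13.8 × 1.483850 = 20.4771
coal: 24.7 × (88.98/69.89) = 24.7 × 1.273144 = 31.4466
zinc: 30.0 × (2619.38/3516.95) = 30.0 × 0.744787 = 22.3436
steel: 5.6 × (841.32/626.11) = 5.6 × 1.343726 = 7.5249
barley: 25.9 × (338.97/232.19) = 25.9 × 1.459882 = 37.8109
Index = Σ wᵢ·(p₁ᵢ/p₀ᵢ) = 20.4771 + 31.4466 + 22.3436 + 7.5249 + 37.8109 = 119.6032

119.6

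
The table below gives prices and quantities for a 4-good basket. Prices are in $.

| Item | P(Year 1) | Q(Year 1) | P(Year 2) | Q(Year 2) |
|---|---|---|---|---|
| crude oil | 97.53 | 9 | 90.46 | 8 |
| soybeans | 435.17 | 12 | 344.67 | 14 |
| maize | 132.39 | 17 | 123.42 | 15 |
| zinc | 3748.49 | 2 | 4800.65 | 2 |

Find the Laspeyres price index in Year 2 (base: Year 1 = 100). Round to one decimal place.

Laspeyres price index uses base-period quantities as weights.
ΣP(Year 2)·Q(Year 1) = 90.46×9 + 344.67×12 + 123.42×17 + 4800.65×2 = 814.14 + 4136.04 + 2098.14 + 9601.3 = 16649.62
ΣP(Year 1)·Q(Year 1) = 97.53×9 + 435.17×12 + 132.39×17 + 3748.49×2 = 877.77 + 5222.04 + 2250.63 + 7496.98 = 15847.42
Index = 16649.62 / 15847.42 × 100 = 105.0620

105.1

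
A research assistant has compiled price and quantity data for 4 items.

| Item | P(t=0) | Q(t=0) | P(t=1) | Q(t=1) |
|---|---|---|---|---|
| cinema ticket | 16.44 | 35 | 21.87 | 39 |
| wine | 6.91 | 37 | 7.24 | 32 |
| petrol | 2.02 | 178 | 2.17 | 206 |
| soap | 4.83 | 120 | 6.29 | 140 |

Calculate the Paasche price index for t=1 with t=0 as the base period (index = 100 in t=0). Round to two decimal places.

123.41

Paasche price index uses current-period quantities as weights.
ΣP(t=1)·Q(t=1) = 21.87×39 + 7.24×32 + 2.17×206 + 6.29×140 = 852.93 + 231.68 + 447.02 + 880.6 = 2412.23
ΣP(t=0)·Q(t=1) = 16.44×39 + 6.91×32 + 2.02×206 + 4.83×140 = 641.16 + 221.12 + 416.12 + 676.2 = 1954.6
Index = 2412.23 / 1954.6 × 100 = 123.4130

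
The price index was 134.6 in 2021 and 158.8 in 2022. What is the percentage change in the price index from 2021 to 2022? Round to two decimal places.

17.98%

Change = (158.8 − 134.6) / 134.6 × 100
       = 24.2 / 134.6 × 100 = 17.9792%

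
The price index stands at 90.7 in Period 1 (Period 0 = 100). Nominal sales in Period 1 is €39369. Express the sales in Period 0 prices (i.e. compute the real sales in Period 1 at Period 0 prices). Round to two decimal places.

43405.73

Real = Nominal ÷ (Index/100) = 39369 ÷ (90.7/100)
     = 39369 ÷ 0.907 = 43405.7332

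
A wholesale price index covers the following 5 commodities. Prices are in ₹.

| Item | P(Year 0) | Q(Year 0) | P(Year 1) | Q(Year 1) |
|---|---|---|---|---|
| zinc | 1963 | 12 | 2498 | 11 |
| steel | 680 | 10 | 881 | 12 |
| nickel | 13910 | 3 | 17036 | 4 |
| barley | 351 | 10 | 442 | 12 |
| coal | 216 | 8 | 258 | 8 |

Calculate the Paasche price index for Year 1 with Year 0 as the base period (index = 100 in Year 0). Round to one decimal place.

Paasche price index uses current-period quantities as weights.
ΣP(Year 1)·Q(Year 1) = 2498×11 + 881×12 + 17036×4 + 442×12 + 258×8 = 27478 + 10572 + 68144 + 5304 + 2064 = 113562
ΣP(Year 0)·Q(Year 1) = 1963×11 + 680×12 + 13910×4 + 351×12 + 216×8 = 21593 + 8160 + 55640 + 4212 + 1728 = 91333
Index = 113562 / 91333 × 100 = 124.3384

124.3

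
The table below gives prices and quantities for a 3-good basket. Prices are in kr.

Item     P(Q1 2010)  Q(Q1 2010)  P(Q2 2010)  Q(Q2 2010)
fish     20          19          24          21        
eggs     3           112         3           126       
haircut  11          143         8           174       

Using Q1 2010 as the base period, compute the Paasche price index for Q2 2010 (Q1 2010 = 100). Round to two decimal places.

Paasche price index uses current-period quantities as weights.
ΣP(Q2 2010)·Q(Q2 2010) = 24×21 + 3×126 + 8×174 = 504 + 378 + 1392 = 2274
ΣP(Q1 2010)·Q(Q2 2010) = 20×21 + 3×126 + 11×174 = 420 + 378 + 1914 = 2712
Index = 2274 / 2712 × 100 = 83.8496

83.85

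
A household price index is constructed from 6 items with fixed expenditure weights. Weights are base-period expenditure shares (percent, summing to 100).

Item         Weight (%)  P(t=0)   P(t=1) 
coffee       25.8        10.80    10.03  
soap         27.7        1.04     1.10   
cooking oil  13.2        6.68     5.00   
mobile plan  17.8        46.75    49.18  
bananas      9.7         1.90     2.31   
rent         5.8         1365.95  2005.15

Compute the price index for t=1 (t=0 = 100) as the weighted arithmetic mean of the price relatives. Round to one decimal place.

coffee: 25.8 × (10.03/10.80) = 25.8 × 0.928704 = 23.9606
soap: 27.7 × (1.10/1.04) = 27.7 × 1.057692 = 29.2981
cooking oil: 13.2 × (5.00/6.68) = 13.2 × 0.748503 = 9.8802
mobile plan: 17.8 × (49.18/46.75) = 17.8 × 1.051979 = 18.7252
bananas: 9.7 × (2.31/1.90) = 9.7 × 1.215789 = 11.7932
rent: 5.8 × (2005.15/1365.95) = 5.8 × 1.467953 = 8.5141
Index = Σ wᵢ·(p₁ᵢ/p₀ᵢ) = 23.9606 + 29.2981 + 9.8802 + 18.7252 + 11.7932 + 8.5141 = 102.1714

102.2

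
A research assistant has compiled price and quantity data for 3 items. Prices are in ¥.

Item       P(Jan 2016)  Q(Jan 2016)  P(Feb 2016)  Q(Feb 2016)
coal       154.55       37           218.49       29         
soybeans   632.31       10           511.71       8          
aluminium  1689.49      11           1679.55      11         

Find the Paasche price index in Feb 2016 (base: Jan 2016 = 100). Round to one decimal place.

102.8

Paasche price index uses current-period quantities as weights.
ΣP(Feb 2016)·Q(Feb 2016) = 218.49×29 + 511.71×8 + 1679.55×11 = 6336.21 + 4093.68 + 18475.05 = 28904.94
ΣP(Jan 2016)·Q(Feb 2016) = 154.55×29 + 632.31×8 + 1689.49×11 = 4481.95 + 5058.48 + 18584.39 = 28124.82
Index = 28904.94 / 28124.82 × 100 = 102.7738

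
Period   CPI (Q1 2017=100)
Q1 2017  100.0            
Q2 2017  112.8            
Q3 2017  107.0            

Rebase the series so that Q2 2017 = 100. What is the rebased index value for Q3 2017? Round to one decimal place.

Rebased(Q3 2017) = 107.0 / 112.8 × 100 = 94.8582

94.9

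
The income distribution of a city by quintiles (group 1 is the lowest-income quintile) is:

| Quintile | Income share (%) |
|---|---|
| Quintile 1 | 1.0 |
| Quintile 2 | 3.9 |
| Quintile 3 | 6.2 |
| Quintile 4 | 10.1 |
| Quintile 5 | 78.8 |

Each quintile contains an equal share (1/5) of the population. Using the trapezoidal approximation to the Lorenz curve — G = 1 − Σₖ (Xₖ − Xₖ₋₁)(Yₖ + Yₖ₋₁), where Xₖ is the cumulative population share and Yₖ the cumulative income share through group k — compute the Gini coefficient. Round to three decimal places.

0.647

Cumulative income shares Yₖ: 0.0100, 0.0490, 0.1110, 0.2120, 1.0000
Σ (Xₖ−Xₖ₋₁)(Yₖ+Yₖ₋₁) = (1/5)(0.0100+0.0000) + (1/5)(0.0490+0.0100) + (1/5)(0.1110+0.0490) + (1/5)(0.2120+0.1110) + (1/5)(1.0000+0.2120)
  = 0.0020 + 0.0118 + 0.0320 + 0.0646 + 0.2424 = 0.3528
G = 1 − 0.3528 = 0.6472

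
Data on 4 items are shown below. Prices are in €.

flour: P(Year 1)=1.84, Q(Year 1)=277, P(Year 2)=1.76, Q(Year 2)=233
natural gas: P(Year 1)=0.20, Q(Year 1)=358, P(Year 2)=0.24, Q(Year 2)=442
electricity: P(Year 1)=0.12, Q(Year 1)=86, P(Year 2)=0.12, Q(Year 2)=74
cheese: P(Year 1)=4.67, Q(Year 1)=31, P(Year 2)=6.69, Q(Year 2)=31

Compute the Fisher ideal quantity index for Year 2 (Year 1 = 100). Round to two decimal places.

91.83

Laspeyres component (base-period weights):
ΣP(Year 1)Q(Year 2) = 1.84×233 + 0.20×442 + 0.12×74 + 4.67×31 = 428.72 + 88.4 + 8.88 + 144.77 = 670.77
ΣP(Year 1)Q(Year 1) = 1.84×277 + 0.20×358 + 0.12×86 + 4.67×31 = 509.68 + 71.6 + 10.32 + 144.77 = 736.37
L = 670.77 / 736.37 × 100 = 91.0914
Paasche component (current-period weights):
ΣP(Year 2)Q(Year 2) = 1.76×233 + 0.24×442 + 0.12×74 + 6.69×31 = 410.08 + 106.08 + 8.88 + 207.39 = 732.43
ΣP(Year 2)Q(Year 1) = 1.76×277 + 0.24×358 + 0.12×86 + 6.69×31 = 487.52 + 85.92 + 10.32 + 207.39 = 791.15
P = 732.43 / 791.15 × 100 = 92.5779
Fisher = √(L × P) = √(91.0914 × 92.5779) = 91.8317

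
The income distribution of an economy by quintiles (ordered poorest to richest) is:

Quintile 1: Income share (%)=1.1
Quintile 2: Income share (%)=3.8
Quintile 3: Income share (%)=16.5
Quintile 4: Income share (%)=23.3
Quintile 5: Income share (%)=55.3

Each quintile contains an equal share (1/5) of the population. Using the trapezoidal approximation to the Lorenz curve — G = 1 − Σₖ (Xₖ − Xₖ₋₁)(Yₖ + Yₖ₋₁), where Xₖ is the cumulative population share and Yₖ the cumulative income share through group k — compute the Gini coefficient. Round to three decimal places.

Cumulative income shares Yₖ: 0.0110, 0.0490, 0.2140, 0.4470, 1.0000
Σ (Xₖ−Xₖ₋₁)(Yₖ+Yₖ₋₁) = (1/5)(0.0110+0.0000) + (1/5)(0.0490+0.0110) + (1/5)(0.2140+0.0490) + (1/5)(0.4470+0.2140) + (1/5)(1.0000+0.4470)
  = 0.0022 + 0.0120 + 0.0526 + 0.1322 + 0.2894 = 0.4884
G = 1 − 0.4884 = 0.5116

0.512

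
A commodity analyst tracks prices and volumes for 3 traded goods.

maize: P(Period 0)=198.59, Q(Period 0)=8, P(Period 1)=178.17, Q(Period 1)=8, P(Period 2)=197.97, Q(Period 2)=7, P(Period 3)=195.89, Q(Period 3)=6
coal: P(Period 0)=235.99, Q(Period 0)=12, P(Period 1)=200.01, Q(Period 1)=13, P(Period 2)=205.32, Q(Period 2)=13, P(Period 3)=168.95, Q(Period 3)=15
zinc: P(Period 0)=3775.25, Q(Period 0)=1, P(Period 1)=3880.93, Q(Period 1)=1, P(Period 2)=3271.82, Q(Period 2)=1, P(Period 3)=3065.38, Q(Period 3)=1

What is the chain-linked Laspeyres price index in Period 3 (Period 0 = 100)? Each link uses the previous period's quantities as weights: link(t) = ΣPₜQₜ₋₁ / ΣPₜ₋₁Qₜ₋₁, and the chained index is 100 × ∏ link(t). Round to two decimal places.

Link Period 0→Period 1:
ΣP(Period 1)Q(Period 0) = 178.17×8 + 200.01×12 + 3880.93×1 = 1425.36 + 2400.12 + 3880.93 = 7706.41
ΣP(Period 0)Q(Period 0) = 198.59×8 + 235.99×12 + 3775.25×1 = 1588.72 + 2831.88 + 3775.25 = 8195.85
link = 7706.41/8195.85 = 0.940282
Link Period 1→Period 2:
ΣP(Period 2)Q(Period 1) = 197.97×8 + 205.32×13 + 3271.82×1 = 1583.76 + 2669.16 + 3271.82 = 7524.74
ΣP(Period 1)Q(Period 1) = 178.17×8 + 200.01×13 + 3880.93×1 = 1425.36 + 2600.13 + 3880.93 = 7906.42
link = 7524.74/7906.42 = 0.951725
Link Period 2→Period 3:
ΣP(Period 3)Q(Period 2) = 195.89×7 + 168.95×13 + 3065.38×1 = 1371.23 + 2196.35 + 3065.38 = 6632.96
ΣP(Period 2)Q(Period 2) = 197.97×7 + 205.32×13 + 3271.82×1 = 1385.79 + 2669.16 + 3271.82 = 7326.77
link = 6632.96/7326.77 = 0.905305
Chained index = 100 × 0.940282 × 0.951725 × 0.905305 = 81.0148

81.01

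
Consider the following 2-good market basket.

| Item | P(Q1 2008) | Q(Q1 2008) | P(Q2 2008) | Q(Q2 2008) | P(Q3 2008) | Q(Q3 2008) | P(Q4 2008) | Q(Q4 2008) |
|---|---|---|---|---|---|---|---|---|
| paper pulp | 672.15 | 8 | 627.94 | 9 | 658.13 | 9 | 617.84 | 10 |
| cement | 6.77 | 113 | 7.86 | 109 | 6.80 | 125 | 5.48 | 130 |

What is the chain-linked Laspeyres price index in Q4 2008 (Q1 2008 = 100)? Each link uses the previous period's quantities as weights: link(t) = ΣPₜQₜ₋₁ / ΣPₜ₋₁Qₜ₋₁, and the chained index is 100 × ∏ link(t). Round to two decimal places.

Link Q1 2008→Q2 2008:
ΣP(Q2 2008)Q(Q1 2008) = 627.94×8 + 7.86×113 = 5023.52 + 888.18 = 5911.7
ΣP(Q1 2008)Q(Q1 2008) = 672.15×8 + 6.77×113 = 5377.2 + 765.01 = 6142.21
link = 5911.7/6142.21 = 0.962471
Link Q2 2008→Q3 2008:
ΣP(Q3 2008)Q(Q2 2008) = 658.13×9 + 6.80×109 = 5923.17 + 741.2 = 6664.37
ΣP(Q2 2008)Q(Q2 2008) = 627.94×9 + 7.86×109 = 5651.46 + 856.74 = 6508.2
link = 6664.37/6508.2 = 1.023996
Link Q3 2008→Q4 2008:
ΣP(Q4 2008)Q(Q3 2008) = 617.84×9 + 5.48×125 = 5560.56 + 685 = 6245.56
ΣP(Q3 2008)Q(Q3 2008) = 658.13×9 + 6.80×125 = 5923.17 + 850 = 6773.17
link = 6245.56/6773.17 = 0.922103
Chained index = 100 × 0.962471 × 1.023996 × 0.922103 = 90.8794

90.88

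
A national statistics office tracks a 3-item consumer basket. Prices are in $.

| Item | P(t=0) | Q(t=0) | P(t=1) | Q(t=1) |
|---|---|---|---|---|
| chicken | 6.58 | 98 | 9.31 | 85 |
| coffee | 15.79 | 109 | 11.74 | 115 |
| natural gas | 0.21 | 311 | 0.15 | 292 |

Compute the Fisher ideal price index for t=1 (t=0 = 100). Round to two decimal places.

90.88

Laspeyres component (base-period weights):
ΣP(t=1)Q(t=0) = 9.31×98 + 11.74×109 + 0.15×311 = 912.38 + 1279.66 + 46.65 = 2238.69
ΣP(t=0)Q(t=0) = 6.58×98 + 15.79×109 + 0.21×311 = 644.84 + 1721.11 + 65.31 = 2431.26
L = 2238.69 / 2431.26 × 100 = 92.0794
Paasche component (current-period weights):
ΣP(t=1)Q(t=1) = 9.31×85 + 11.74×115 + 0.15×292 = 791.35 + 1350.1 + 43.8 = 2185.25
ΣP(t=0)Q(t=1) = 6.58×85 + 15.79×115 + 0.21×292 = 559.3 + 1815.85 + 61.32 = 2436.47
P = 2185.25 / 2436.47 × 100 = 89.6892
Fisher = √(L × P) = √(92.0794 × 89.6892) = 90.8764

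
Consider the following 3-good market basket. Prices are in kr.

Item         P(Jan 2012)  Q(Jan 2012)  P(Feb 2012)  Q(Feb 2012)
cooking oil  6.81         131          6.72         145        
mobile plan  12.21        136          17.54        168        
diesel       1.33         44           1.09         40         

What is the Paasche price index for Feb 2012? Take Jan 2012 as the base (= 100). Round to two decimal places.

Paasche price index uses current-period quantities as weights.
ΣP(Feb 2012)·Q(Feb 2012) = 6.72×145 + 17.54×168 + 1.09×40 = 974.4 + 2946.72 + 43.6 = 3964.72
ΣP(Jan 2012)·Q(Feb 2012) = 6.81×145 + 12.21×168 + 1.33×40 = 987.45 + 2051.28 + 53.2 = 3091.93
Index = 3964.72 / 3091.93 × 100 = 128.2280

128.23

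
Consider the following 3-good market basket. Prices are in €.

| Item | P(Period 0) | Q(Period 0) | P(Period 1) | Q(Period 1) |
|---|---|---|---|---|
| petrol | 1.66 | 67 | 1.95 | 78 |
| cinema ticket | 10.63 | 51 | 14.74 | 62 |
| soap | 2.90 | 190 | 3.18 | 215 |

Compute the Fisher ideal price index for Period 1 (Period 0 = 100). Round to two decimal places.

123.67

Laspeyres component (base-period weights):
ΣP(Period 1)Q(Period 0) = 1.95×67 + 14.74×51 + 3.18×190 = 130.65 + 751.74 + 604.2 = 1486.59
ΣP(Period 0)Q(Period 0) = 1.66×67 + 10.63×51 + 2.90×190 = 111.22 + 542.13 + 551 = 1204.35
L = 1486.59 / 1204.35 × 100 = 123.4350
Paasche component (current-period weights):
ΣP(Period 1)Q(Period 1) = 1.95×78 + 14.74×62 + 3.18×215 = 152.1 + 913.88 + 683.7 = 1749.68
ΣP(Period 0)Q(Period 1) = 1.66×78 + 10.63×62 + 2.90×215 = 129.48 + 659.06 + 623.5 = 1412.04
P = 1749.68 / 1412.04 × 100 = 123.9115
Fisher = √(L × P) = √(123.4350 × 123.9115) = 123.6730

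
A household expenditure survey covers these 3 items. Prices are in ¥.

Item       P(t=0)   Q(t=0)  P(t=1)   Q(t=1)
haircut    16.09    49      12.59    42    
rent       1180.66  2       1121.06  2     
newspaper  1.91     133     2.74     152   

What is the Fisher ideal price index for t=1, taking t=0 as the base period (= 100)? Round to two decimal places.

95.25

Laspeyres component (base-period weights):
ΣP(t=1)Q(t=0) = 12.59×49 + 1121.06×2 + 2.74×133 = 616.91 + 2242.12 + 364.42 = 3223.45
ΣP(t=0)Q(t=0) = 16.09×49 + 1180.66×2 + 1.91×133 = 788.41 + 2361.32 + 254.03 = 3403.76
L = 3223.45 / 3403.76 × 100 = 94.7026
Paasche component (current-period weights):
ΣP(t=1)Q(t=1) = 12.59×42 + 1121.06×2 + 2.74×152 = 528.78 + 2242.12 + 416.48 = 3187.38
ΣP(t=0)Q(t=1) = 16.09×42 + 1180.66×2 + 1.91×152 = 675.78 + 2361.32 + 290.32 = 3327.42
P = 3187.38 / 3327.42 × 100 = 95.7913
Fisher = √(L × P) = √(94.7026 × 95.7913) = 95.2454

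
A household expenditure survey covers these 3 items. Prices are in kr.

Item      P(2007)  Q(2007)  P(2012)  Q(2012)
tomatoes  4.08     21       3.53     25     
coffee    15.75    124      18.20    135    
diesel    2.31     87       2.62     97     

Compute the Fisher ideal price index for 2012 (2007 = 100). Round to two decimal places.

114.20

Laspeyres component (base-period weights):
ΣP(2012)Q(2007) = 3.53×21 + 18.20×124 + 2.62×87 = 74.13 + 2256.8 + 227.94 = 2558.87
ΣP(2007)Q(2007) = 4.08×21 + 15.75×124 + 2.31×87 = 85.68 + 1953 + 200.97 = 2239.65
L = 2558.87 / 2239.65 × 100 = 114.2531
Paasche component (current-period weights):
ΣP(2012)Q(2012) = 3.53×25 + 18.20×135 + 2.62×97 = 88.25 + 2457 + 254.14 = 2799.39
ΣP(2007)Q(2012) = 4.08×25 + 15.75×135 + 2.31×97 = 102 + 2126.25 + 224.07 = 2452.32
P = 2799.39 / 2452.32 × 100 = 114.1527
Fisher = √(L × P) = √(114.2531 × 114.1527) = 114.2029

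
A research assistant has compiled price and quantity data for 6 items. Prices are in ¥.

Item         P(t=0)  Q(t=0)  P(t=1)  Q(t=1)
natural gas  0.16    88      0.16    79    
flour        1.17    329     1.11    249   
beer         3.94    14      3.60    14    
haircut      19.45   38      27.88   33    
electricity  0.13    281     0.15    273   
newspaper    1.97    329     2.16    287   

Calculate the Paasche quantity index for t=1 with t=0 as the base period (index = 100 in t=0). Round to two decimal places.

85.66

Paasche quantity index uses current-period prices as weights.
ΣP(t=1)·Q(t=1) = 0.16×79 + 1.11×249 + 3.60×14 + 27.88×33 + 0.15×273 + 2.16×287 = 12.64 + 276.39 + 50.4 + 920.04 + 40.95 + 619.92 = 1920.34
ΣP(t=1)·Q(t=0) = 0.16×88 + 1.11×329 + 3.60×14 + 27.88×38 + 0.15×281 + 2.16×329 = 14.08 + 365.19 + 50.4 + 1059.44 + 42.15 + 710.64 = 2241.9
Index = 1920.34 / 2241.9 × 100 = 85.6568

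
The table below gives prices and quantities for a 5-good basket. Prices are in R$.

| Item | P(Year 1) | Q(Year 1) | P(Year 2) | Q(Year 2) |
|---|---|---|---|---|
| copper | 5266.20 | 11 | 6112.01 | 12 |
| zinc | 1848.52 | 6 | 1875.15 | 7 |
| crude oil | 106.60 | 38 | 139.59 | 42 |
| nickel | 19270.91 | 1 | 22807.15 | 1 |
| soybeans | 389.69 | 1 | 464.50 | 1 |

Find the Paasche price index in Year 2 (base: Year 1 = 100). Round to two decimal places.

115.29

Paasche price index uses current-period quantities as weights.
ΣP(Year 2)·Q(Year 2) = 6112.01×12 + 1875.15×7 + 139.59×42 + 22807.15×1 + 464.50×1 = 73344.12 + 13126.05 + 5862.78 + 22807.15 + 464.5 = 115604.6
ΣP(Year 1)·Q(Year 2) = 5266.20×12 + 1848.52×7 + 106.60×42 + 19270.91×1 + 389.69×1 = 63194.4 + 12939.64 + 4477.2 + 19270.91 + 389.69 = 100271.84
Index = 115604.6 / 100271.84 × 100 = 115.2912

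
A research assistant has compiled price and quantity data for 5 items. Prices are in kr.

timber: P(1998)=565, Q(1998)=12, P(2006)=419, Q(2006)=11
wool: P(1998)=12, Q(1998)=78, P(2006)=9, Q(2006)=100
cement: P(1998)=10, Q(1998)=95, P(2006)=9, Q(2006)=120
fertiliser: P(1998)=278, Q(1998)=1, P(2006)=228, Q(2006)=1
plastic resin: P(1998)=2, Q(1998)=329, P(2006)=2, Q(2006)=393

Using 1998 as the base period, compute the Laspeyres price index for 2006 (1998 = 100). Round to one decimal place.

Laspeyres price index uses base-period quantities as weights.
ΣP(2006)·Q(1998) = 419×12 + 9×78 + 9×95 + 228×1 + 2×329 = 5028 + 702 + 855 + 228 + 658 = 7471
ΣP(1998)·Q(1998) = 565×12 + 12×78 + 10×95 + 278×1 + 2×329 = 6780 + 936 + 950 + 278 + 658 = 9602
Index = 7471 / 9602 × 100 = 77.8067

77.8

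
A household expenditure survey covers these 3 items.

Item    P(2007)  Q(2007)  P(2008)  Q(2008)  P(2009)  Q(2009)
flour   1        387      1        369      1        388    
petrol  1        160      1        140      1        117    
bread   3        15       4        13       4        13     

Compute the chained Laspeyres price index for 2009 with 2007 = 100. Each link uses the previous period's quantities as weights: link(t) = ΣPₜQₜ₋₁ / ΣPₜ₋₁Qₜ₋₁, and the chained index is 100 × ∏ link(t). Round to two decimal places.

Link 2007→2008:
ΣP(2008)Q(2007) = 1×387 + 1×160 + 4×15 = 387 + 160 + 60 = 607
ΣP(2007)Q(2007) = 1×387 + 1×160 + 3×15 = 387 + 160 + 45 = 592
link = 607/592 = 1.025338
Link 2008→2009:
ΣP(2009)Q(2008) = 1×369 + 1×140 + 4×13 = 369 + 140 + 52 = 561
ΣP(2008)Q(2008) = 1×369 + 1×140 + 4×13 = 369 + 140 + 52 = 561
link = 561/561 = 1.000000
Chained index = 100 × 1.025338 × 1.000000 = 102.5338

102.53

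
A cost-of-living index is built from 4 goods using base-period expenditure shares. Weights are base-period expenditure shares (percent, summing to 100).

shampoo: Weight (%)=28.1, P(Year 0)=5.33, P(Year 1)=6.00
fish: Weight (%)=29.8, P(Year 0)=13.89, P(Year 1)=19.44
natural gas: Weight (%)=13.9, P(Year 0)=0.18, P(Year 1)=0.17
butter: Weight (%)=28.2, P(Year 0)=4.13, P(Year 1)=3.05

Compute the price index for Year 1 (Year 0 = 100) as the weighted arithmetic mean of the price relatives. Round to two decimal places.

shampoo: 28.1 × (6.00/5.33) = 28.1 × 1.125704 = 31.6323
fish: 29.8 × (19.44/13.89) = 29.8 × 1.399568 = 41.7071
natural gas: 13.9 × (0.17/0.18) = 13.9 × 0.944444 = 13.1278
butter: 28.2 × (3.05/4.13) = 28.2 × 0.738499 = 20.8257
Index = Σ wᵢ·(p₁ᵢ/p₀ᵢ) = 31.6323 + 41.7071 + 13.1278 + 20.8257 = 107.2928

107.29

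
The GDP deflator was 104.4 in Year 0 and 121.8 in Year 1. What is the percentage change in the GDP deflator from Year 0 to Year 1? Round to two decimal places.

16.67%

Change = (121.8 − 104.4) / 104.4 × 100
       = 17.4 / 104.4 × 100 = 16.6667%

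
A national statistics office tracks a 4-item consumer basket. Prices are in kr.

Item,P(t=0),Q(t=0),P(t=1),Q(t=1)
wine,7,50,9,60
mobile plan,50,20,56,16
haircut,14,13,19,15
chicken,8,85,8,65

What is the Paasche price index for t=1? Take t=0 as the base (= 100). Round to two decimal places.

114.92

Paasche price index uses current-period quantities as weights.
ΣP(t=1)·Q(t=1) = 9×60 + 56×16 + 19×15 + 8×65 = 540 + 896 + 285 + 520 = 2241
ΣP(t=0)·Q(t=1) = 7×60 + 50×16 + 14×15 + 8×65 = 420 + 800 + 210 + 520 = 1950
Index = 2241 / 1950 × 100 = 114.9231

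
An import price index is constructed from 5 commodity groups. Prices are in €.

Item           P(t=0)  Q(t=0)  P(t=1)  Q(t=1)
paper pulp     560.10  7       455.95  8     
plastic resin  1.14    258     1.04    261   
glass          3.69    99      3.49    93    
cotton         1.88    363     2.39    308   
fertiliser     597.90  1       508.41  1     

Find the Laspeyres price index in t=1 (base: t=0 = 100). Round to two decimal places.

Laspeyres price index uses base-period quantities as weights.
ΣP(t=1)·Q(t=0) = 455.95×7 + 1.04×258 + 3.49×99 + 2.39×363 + 508.41×1 = 3191.65 + 268.32 + 345.51 + 867.57 + 508.41 = 5181.46
ΣP(t=0)·Q(t=0) = 560.10×7 + 1.14×258 + 3.69×99 + 1.88×363 + 597.90×1 = 3920.7 + 294.12 + 365.31 + 682.44 + 597.9 = 5860.47
Index = 5181.46 / 5860.47 × 100 = 88.4137

88.41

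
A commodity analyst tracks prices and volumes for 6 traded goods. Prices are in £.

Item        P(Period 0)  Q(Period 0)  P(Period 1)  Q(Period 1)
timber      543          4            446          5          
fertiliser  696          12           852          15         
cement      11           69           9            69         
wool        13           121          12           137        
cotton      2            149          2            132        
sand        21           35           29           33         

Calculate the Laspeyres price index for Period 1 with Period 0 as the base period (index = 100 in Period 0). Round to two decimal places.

Laspeyres price index uses base-period quantities as weights.
ΣP(Period 1)·Q(Period 0) = 446×4 + 852×12 + 9×69 + 12×121 + 2×149 + 29×35 = 1784 + 10224 + 621 + 1452 + 298 + 1015 = 15394
ΣP(Period 0)·Q(Period 0) = 543×4 + 696×12 + 11×69 + 13×121 + 2×149 + 21×35 = 2172 + 8352 + 759 + 1573 + 298 + 735 = 13889
Index = 15394 / 13889 × 100 = 110.8359

110.84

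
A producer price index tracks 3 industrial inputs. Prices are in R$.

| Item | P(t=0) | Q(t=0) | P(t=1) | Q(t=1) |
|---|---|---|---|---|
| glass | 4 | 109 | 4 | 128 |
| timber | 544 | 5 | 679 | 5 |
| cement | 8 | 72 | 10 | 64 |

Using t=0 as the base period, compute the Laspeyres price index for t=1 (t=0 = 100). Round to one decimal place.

121.9

Laspeyres price index uses base-period quantities as weights.
ΣP(t=1)·Q(t=0) = 4×109 + 679×5 + 10×72 = 436 + 3395 + 720 = 4551
ΣP(t=0)·Q(t=0) = 4×109 + 544×5 + 8×72 = 436 + 2720 + 576 = 3732
Index = 4551 / 3732 × 100 = 121.9453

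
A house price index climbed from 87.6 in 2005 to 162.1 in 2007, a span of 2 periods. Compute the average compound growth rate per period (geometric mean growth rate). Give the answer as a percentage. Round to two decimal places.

36.03%

Growth factor = (162.1/87.6)^(1/2) = (1.850457)^(1/2) = 1.360315
Growth rate = 1.360315 − 1 = 0.360315 = 36.0315%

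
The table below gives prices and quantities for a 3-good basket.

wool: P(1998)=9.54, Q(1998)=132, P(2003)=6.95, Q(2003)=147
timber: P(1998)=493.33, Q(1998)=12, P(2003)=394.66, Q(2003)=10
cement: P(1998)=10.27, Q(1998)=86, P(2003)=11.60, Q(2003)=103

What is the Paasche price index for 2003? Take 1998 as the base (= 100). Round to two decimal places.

Paasche price index uses current-period quantities as weights.
ΣP(2003)·Q(2003) = 6.95×147 + 394.66×10 + 11.60×103 = 1021.65 + 3946.6 + 1194.8 = 6163.05
ΣP(1998)·Q(2003) = 9.54×147 + 493.33×10 + 10.27×103 = 1402.38 + 4933.3 + 1057.81 = 7393.49
Index = 6163.05 / 7393.49 × 100 = 83.3578

83.36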